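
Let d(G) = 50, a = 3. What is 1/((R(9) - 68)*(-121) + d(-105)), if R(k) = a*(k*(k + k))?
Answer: -1/50528 ≈ -1.9791e-5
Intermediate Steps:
R(k) = 6*k**2 (R(k) = 3*(k*(k + k)) = 3*(k*(2*k)) = 3*(2*k**2) = 6*k**2)
1/((R(9) - 68)*(-121) + d(-105)) = 1/((6*9**2 - 68)*(-121) + 50) = 1/((6*81 - 68)*(-121) + 50) = 1/((486 - 68)*(-121) + 50) = 1/(418*(-121) + 50) = 1/(-50578 + 50) = 1/(-50528) = -1/50528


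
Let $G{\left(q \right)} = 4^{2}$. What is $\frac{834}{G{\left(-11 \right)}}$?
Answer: $\frac{417}{8} \approx 52.125$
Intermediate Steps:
$G{\left(q \right)} = 16$
$\frac{834}{G{\left(-11 \right)}} = \frac{834}{16} = 834 \cdot \frac{1}{16} = \frac{417}{8}$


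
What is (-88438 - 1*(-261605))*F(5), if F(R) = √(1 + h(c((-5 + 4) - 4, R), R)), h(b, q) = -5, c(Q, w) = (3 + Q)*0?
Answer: 346334*I ≈ 3.4633e+5*I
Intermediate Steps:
c(Q, w) = 0
F(R) = 2*I (F(R) = √(1 - 5) = √(-4) = 2*I)
(-88438 - 1*(-261605))*F(5) = (-88438 - 1*(-261605))*(2*I) = (-88438 + 261605)*(2*I) = 173167*(2*I) = 346334*I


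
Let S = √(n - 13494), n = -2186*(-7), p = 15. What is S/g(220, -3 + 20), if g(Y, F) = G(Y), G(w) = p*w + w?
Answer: √113/880 ≈ 0.012080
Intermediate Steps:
G(w) = 16*w (G(w) = 15*w + w = 16*w)
n = 15302
g(Y, F) = 16*Y
S = 4*√113 (S = √(15302 - 13494) = √1808 = 4*√113 ≈ 42.521)
S/g(220, -3 + 20) = (4*√113)/((16*220)) = (4*√113)/3520 = (4*√113)*(1/3520) = √113/880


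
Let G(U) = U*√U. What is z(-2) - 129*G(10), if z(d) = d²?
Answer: 4 - 1290*√10 ≈ -4075.3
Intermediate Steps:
G(U) = U^(3/2)
z(-2) - 129*G(10) = (-2)² - 1290*√10 = 4 - 1290*√10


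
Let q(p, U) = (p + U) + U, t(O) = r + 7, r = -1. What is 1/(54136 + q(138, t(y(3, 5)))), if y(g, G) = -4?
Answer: 1/54286 ≈ 1.8421e-5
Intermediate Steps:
t(O) = 6 (t(O) = -1 + 7 = 6)
q(p, U) = p + 2*U (q(p, U) = (U + p) + U = p + 2*U)
1/(54136 + q(138, t(y(3, 5)))) = 1/(54136 + (138 + 2*6)) = 1/(54136 + (138 + 12)) = 1/(54136 + 150) = 1/54286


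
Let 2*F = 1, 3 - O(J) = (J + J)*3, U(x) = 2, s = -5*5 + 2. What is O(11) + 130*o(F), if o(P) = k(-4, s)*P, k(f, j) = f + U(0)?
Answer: -193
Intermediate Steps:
s = -23 (s = -25 + 2 = -23)
k(f, j) = 2 + f (k(f, j) = f + 2 = 2 + f)
O(J) = 3 - 6*J (O(J) = 3 - (J + J)*3 = 3 - 2*J*3 = 3 - 6*J)
F = 1/2 (F = (1/2)*1 = 1/2 ≈ 0.50000)
o(P) = -2*P (o(P) = (2 - 4)*P = -2*P)
O(11) + 130*o(F) = (3 - 6*11) + 130*(-2*1/2) = (3 - 66) + 130*(-1) = -63 - 130 = -193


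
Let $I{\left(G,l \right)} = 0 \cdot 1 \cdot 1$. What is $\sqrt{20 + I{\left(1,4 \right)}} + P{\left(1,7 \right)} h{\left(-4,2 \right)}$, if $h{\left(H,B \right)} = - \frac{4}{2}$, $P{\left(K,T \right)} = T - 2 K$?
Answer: $-10 + 2 \sqrt{5} \approx -5.5279$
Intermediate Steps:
$I{\left(G,l \right)} = 0$ ($I{\left(G,l \right)} = 0 \cdot 1 = 0$)
$h{\left(H,B \right)} = -2$ ($h{\left(H,B \right)} = \left(-4\right) \frac{1}{2} = -2$)
$\sqrt{20 + I{\left(1,4 \right)}} + P{\left(1,7 \right)} h{\left(-4,2 \right)} = \sqrt{20 + 0} + \left(7 - 2\right) \left(-2\right) = \sqrt{20} + \left(7 - 2\right) \left(-2\right) = 2 \sqrt{5} + 5 \left(-2\right) = 2 \sqrt{5} - 10 = -10 + 2 \sqrt{5}$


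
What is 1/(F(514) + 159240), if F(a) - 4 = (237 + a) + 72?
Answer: 1/160067 ≈ 6.2474e-6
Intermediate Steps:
F(a) = 313 + a (F(a) = 4 + ((237 + a) + 72) = 4 + (309 + a) = 313 + a)
1/(F(514) + 159240) = 1/((313 + 514) + 159240) = 1/(827 + 159240) = 1/160067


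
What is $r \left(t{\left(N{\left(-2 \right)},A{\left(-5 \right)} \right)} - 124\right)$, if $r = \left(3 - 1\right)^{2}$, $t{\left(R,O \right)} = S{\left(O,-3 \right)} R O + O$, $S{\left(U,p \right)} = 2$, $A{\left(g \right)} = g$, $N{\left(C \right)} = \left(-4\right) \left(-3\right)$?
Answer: $-996$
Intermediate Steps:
$N{\left(C \right)} = 12$
$t{\left(R,O \right)} = O + 2 O R$ ($t{\left(R,O \right)} = 2 R O + O = 2 O R + O = O + 2 O R$)
$r = 4$ ($r = 2^{2} = 4$)
$r \left(t{\left(N{\left(-2 \right)},A{\left(-5 \right)} \right)} - 124\right) = 4 \left(- 5 \left(1 + 2 \cdot 12\right) - 124\right) = 4 \left(- 5 \left(1 + 24\right) - 124\right) = 4 \left(\left(-5\right) 25 - 124\right) = 4 \left(-125 - 124\right) = 4 \left(-249\right) = -996$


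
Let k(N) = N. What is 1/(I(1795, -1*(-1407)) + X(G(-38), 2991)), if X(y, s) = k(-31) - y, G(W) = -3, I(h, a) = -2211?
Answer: -1/2239 ≈ -0.00044663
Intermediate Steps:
X(y, s) = -31 - y
1/(I(1795, -1*(-1407)) + X(G(-38), 2991)) = 1/(-2211 + (-31 - 1*(-3))) = 1/(-2211 + (-31 + 3)) = 1/(-2211 - 28) = 1/(-2239) = -1/2239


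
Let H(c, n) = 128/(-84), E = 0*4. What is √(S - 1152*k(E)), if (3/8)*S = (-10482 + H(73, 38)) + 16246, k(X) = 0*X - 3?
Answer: 4*√518798/21 ≈ 137.20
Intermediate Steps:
E = 0
k(X) = -3 (k(X) = 0 - 3 = -3)
H(c, n) = -32/21 (H(c, n) = 128*(-1/84) = -32/21)
S = 968096/63 (S = 8*((-10482 - 32/21) + 16246)/3 = 8*(-220154/21 + 16246)/3 = (8/3)*(121012/21) = 968096/63 ≈ 15367.)
√(S - 1152*k(E)) = √(968096/63 - 1152*(-3)) = √(968096/63 + 3456) = √(1185824/63) = 4*√518798/21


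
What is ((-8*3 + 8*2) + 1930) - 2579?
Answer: -657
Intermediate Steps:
((-8*3 + 8*2) + 1930) - 2579 = ((-24 + 16) + 1930) - 2579 = (-8 + 1930) - 2579 = 1922 - 2579 = -657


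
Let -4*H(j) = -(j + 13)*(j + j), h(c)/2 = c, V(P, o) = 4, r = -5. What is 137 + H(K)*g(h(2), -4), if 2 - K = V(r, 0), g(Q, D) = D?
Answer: 181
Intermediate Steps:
h(c) = 2*c
K = -2 (K = 2 - 1*4 = 2 - 4 = -2)
H(j) = j*(13 + j)/2 (H(j) = -(-1)*(j + 13)*(j + j)/4 = -(-1)*(13 + j)*(2*j)/4 = -(-1)*2*j*(13 + j)/4 = -(-1)*j*(13 + j)/2 = j*(13 + j)/2)
137 + H(K)*g(h(2), -4) = 137 + ((½)*(-2)*(13 - 2))*(-4) = 137 + ((½)*(-2)*11)*(-4) = 137 - 11*(-4) = 137 + 44 = 181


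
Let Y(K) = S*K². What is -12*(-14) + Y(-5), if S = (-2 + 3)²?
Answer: 193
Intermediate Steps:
S = 1 (S = 1² = 1)
Y(K) = K² (Y(K) = 1*K² = K²)
-12*(-14) + Y(-5) = -12*(-14) + (-5)² = 168 + 25 = 193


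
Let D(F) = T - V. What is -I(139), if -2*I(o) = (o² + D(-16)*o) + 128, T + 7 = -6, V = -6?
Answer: 9238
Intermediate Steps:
T = -13 (T = -7 - 6 = -13)
D(F) = -7 (D(F) = -13 - 1*(-6) = -13 + 6 = -7)
I(o) = -64 - o²/2 + 7*o/2 (I(o) = -((o² - 7*o) + 128)/2 = -(128 + o² - 7*o)/2 = -64 - o²/2 + 7*o/2)
-I(139) = -(-64 - ½*139² + (7/2)*139) = -(-64 - ½*19321 + 973/2) = -(-64 - 19321/2 + 973/2) = -1*(-9238) = 9238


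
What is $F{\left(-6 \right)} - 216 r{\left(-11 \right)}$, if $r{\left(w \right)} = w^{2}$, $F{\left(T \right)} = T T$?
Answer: $-26100$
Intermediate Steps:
$F{\left(T \right)} = T^{2}$
$F{\left(-6 \right)} - 216 r{\left(-11 \right)} = \left(-6\right)^{2} - 216 \left(-11\right)^{2} = 36 - 26136 = -26100$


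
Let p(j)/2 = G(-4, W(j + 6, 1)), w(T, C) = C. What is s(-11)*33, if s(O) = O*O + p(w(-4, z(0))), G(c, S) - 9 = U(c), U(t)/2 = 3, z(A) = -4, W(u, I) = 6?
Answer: 4983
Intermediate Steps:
U(t) = 6 (U(t) = 2*3 = 6)
G(c, S) = 15 (G(c, S) = 9 + 6 = 15)
p(j) = 30 (p(j) = 2*15 = 30)
s(O) = 30 + O² (s(O) = O*O + 30 = O² + 30 = 30 + O²)
s(-11)*33 = (30 + (-11)²)*33 = (30 + 121)*33 = 151*33 = 4983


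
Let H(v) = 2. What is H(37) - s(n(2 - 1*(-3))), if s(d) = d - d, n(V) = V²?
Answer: 2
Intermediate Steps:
s(d) = 0
H(37) - s(n(2 - 1*(-3))) = 2 - 1*0 = 2 + 0 = 2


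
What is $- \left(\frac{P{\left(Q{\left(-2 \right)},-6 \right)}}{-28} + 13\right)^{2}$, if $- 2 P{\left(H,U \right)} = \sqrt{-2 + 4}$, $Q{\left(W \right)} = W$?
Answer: $- \frac{\left(728 + \sqrt{2}\right)^{2}}{3136} \approx -169.66$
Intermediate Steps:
$P{\left(H,U \right)} = - \frac{\sqrt{2}}{2}$ ($P{\left(H,U \right)} = - \frac{\sqrt{-2 + 4}}{2} = - \frac{\sqrt{2}}{2}$)
$- \left(\frac{P{\left(Q{\left(-2 \right)},-6 \right)}}{-28} + 13\right)^{2} = - \left(\frac{\left(- \frac{1}{2}\right) \sqrt{2}}{-28} + 13\right)^{2} = - \left(- \frac{\sqrt{2}}{2} \left(- \frac{1}{28}\right) + 13\right)^{2} = - \left(\frac{\sqrt{2}}{56} + 13\right)^{2} = - \left(13 + \frac{\sqrt{2}}{56}\right)^{2}$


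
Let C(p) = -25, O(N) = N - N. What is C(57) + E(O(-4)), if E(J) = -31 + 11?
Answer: -45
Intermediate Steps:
O(N) = 0
E(J) = -20
C(57) + E(O(-4)) = -25 - 20 = -45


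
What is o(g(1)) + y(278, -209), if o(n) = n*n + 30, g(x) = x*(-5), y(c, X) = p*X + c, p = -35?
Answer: 7648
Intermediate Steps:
y(c, X) = c - 35*X (y(c, X) = -35*X + c = c - 35*X)
g(x) = -5*x
o(n) = 30 + n² (o(n) = n² + 30 = 30 + n²)
o(g(1)) + y(278, -209) = (30 + (-5*1)²) + (278 - 35*(-209)) = (30 + (-5)²) + (278 + 7315) = (30 + 25) + 7593 = 55 + 7593 = 7648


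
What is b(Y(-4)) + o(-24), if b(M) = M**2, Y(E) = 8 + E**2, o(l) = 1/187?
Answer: 107713/187 ≈ 576.00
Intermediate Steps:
o(l) = 1/187
b(Y(-4)) + o(-24) = (8 + (-4)**2)**2 + 1/187 = (8 + 16)**2 + 1/187 = 24**2 + 1/187 = 576 + 1/187 = 107713/187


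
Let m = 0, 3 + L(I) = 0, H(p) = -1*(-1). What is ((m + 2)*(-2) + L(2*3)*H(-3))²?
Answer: 49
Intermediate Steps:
H(p) = 1
L(I) = -3 (L(I) = -3 + 0 = -3)
((m + 2)*(-2) + L(2*3)*H(-3))² = ((0 + 2)*(-2) - 3*1)² = (2*(-2) - 3)² = (-4 - 3)² = (-7)² = 49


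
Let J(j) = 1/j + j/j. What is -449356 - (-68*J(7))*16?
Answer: -3136788/7 ≈ -4.4811e+5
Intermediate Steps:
J(j) = 1 + 1/j (J(j) = 1/j + 1 = 1 + 1/j)
-449356 - (-68*J(7))*16 = -449356 - (-68*(1 + 7)/7)*16 = -449356 - (-68*8/7)*16 = -449356 - (-544)*16/7 = -449356 - 1*(-8704/7) = -449356 + 8704/7 = -3136788/7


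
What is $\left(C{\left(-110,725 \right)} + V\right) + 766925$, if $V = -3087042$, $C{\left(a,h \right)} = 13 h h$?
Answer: $4513008$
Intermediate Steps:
$C{\left(a,h \right)} = 13 h^{2}$
$\left(C{\left(-110,725 \right)} + V\right) + 766925 = \left(13 \cdot 725^{2} - 3087042\right) + 766925 = \left(13 \cdot 525625 - 3087042\right) + 766925 = \left(6833125 - 3087042\right) + 766925 = 3746083 + 766925 = 4513008$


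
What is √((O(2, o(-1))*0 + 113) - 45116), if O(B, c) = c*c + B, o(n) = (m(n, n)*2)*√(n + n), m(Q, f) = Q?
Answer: I*√45003 ≈ 212.14*I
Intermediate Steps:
o(n) = 2*√2*n^(3/2) (o(n) = (n*2)*√(n + n) = (2*n)*√(2*n) = (2*n)*(√2*√n) = 2*√2*n^(3/2))
O(B, c) = B + c² (O(B, c) = c² + B = B + c²)
√((O(2, o(-1))*0 + 113) - 45116) = √(((2 + (2*√2*(-1)^(3/2))²)*0 + 113) - 45116) = √(((2 + (2*√2*(-I))²)*0 + 113) - 45116) = √(((2 + (-2*I*√2)²)*0 + 113) - 45116) = √(((2 - 8)*0 + 113) - 45116) = √((-6*0 + 113) - 45116) = √((0 + 113) - 45116) = √(113 - 45116) = √(-45003) = I*√45003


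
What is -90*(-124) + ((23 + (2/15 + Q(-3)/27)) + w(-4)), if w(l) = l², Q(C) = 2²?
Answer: 1511903/135 ≈ 11199.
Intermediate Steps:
Q(C) = 4
-90*(-124) + ((23 + (2/15 + Q(-3)/27)) + w(-4)) = -90*(-124) + ((23 + (2/15 + 4/27)) + (-4)²) = 11160 + ((23 + (2*(1/15) + 4*(1/27))) + 16) = 11160 + ((23 + (2/15 + 4/27)) + 16) = 11160 + ((23 + 38/135) + 16) = 11160 + (3143/135 + 16) = 11160 + 5303/135 = 1511903/135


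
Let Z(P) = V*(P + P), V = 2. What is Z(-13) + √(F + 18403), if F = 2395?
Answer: -52 + √20798 ≈ 92.215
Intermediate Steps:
Z(P) = 4*P (Z(P) = 2*(P + P) = 2*(2*P) = 4*P)
Z(-13) + √(F + 18403) = 4*(-13) + √(2395 + 18403) = -52 + √20798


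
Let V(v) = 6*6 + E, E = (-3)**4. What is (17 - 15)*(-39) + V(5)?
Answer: 39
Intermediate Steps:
E = 81
V(v) = 117 (V(v) = 6*6 + 81 = 36 + 81 = 117)
(17 - 15)*(-39) + V(5) = (17 - 15)*(-39) + 117 = 2*(-39) + 117 = -78 + 117 = 39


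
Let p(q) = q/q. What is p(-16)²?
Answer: 1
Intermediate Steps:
p(q) = 1
p(-16)² = 1² = 1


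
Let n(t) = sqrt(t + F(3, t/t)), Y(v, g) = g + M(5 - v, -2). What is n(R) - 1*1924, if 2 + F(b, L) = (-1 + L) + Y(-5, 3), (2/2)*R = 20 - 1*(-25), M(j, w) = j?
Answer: -1924 + 2*sqrt(14) ≈ -1916.5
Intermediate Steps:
Y(v, g) = 5 + g - v (Y(v, g) = g + (5 - v) = 5 + g - v)
R = 45 (R = 20 - 1*(-25) = 20 + 25 = 45)
F(b, L) = 10 + L (F(b, L) = -2 + ((-1 + L) + (5 + 3 - 1*(-5))) = -2 + ((-1 + L) + (5 + 3 + 5)) = -2 + ((-1 + L) + 13) = -2 + (12 + L) = 10 + L)
n(t) = sqrt(11 + t) (n(t) = sqrt(t + (10 + t/t)) = sqrt(t + (10 + 1)) = sqrt(t + 11) = sqrt(11 + t))
n(R) - 1*1924 = sqrt(11 + 45) - 1*1924 = sqrt(56) - 1924 = 2*sqrt(14) - 1924 = -1924 + 2*sqrt(14)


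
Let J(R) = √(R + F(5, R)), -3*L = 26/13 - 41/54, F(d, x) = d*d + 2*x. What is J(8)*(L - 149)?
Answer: -169435/162 ≈ -1045.9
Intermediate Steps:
F(d, x) = d² + 2*x
L = -67/162 (L = -(26/13 - 41/54)/3 = -(26*(1/13) - 41*1/54)/3 = -(2 - 41/54)/3 = -⅓*67/54 = -67/162 ≈ -0.41358)
J(R) = √(25 + 3*R) (J(R) = √(R + (5² + 2*R)) = √(R + (25 + 2*R)) = √(25 + 3*R))
J(8)*(L - 149) = √(25 + 3*8)*(-67/162 - 149) = √(25 + 24)*(-24205/162) = √49*(-24205/162) = 7*(-24205/162) = -169435/162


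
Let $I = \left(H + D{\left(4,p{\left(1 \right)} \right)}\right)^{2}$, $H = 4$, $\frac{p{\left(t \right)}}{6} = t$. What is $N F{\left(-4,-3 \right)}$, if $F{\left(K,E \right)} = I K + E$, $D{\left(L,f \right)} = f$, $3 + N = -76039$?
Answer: $30644926$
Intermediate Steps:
$p{\left(t \right)} = 6 t$
$N = -76042$ ($N = -3 - 76039 = -76042$)
$I = 100$ ($I = \left(4 + 6 \cdot 1\right)^{2} = \left(4 + 6\right)^{2} = 10^{2} = 100$)
$F{\left(K,E \right)} = E + 100 K$ ($F{\left(K,E \right)} = 100 K + E = E + 100 K$)
$N F{\left(-4,-3 \right)} = - 76042 \left(-3 + 100 \left(-4\right)\right) = - 76042 \left(-3 - 400\right) = \left(-76042\right) \left(-403\right) = 30644926$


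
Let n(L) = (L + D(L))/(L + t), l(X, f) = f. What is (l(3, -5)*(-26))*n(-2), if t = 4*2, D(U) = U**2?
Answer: 130/3 ≈ 43.333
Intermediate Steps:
t = 8
n(L) = (L + L**2)/(8 + L) (n(L) = (L + L**2)/(L + 8) = (L + L**2)/(8 + L))
(l(3, -5)*(-26))*n(-2) = (-5*(-26))*(-2*(1 - 2)/(8 - 2)) = 130*(-2*(-1)/6) = 130*(-2*1/6*(-1)) = 130*(1/3) = 130/3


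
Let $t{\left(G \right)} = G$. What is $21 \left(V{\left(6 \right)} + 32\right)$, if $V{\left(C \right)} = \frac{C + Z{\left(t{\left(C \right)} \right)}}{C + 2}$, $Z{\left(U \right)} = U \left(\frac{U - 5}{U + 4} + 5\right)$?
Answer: $\frac{30723}{40} \approx 768.08$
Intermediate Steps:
$Z{\left(U \right)} = U \left(5 + \frac{-5 + U}{4 + U}\right)$ ($Z{\left(U \right)} = U \left(\frac{-5 + U}{4 + U} + 5\right) = U \left(5 + \frac{-5 + U}{4 + U}\right)$)
$V{\left(C \right)} = \frac{C + \frac{3 C \left(5 + 2 C\right)}{4 + C}}{2 + C}$ ($V{\left(C \right)} = \frac{C + \frac{3 C \left(5 + 2 C\right)}{4 + C}}{C + 2} = \frac{C + \frac{3 C \left(5 + 2 C\right)}{4 + C}}{2 + C}$)
$21 \left(V{\left(6 \right)} + 32\right) = 21 \left(\frac{6 \left(19 + 7 \cdot 6\right)}{\left(2 + 6\right) \left(4 + 6\right)} + 32\right) = 21 \left(\frac{6 \left(19 + 42\right)}{8 \cdot 10} + 32\right) = 21 \left(6 \cdot \frac{1}{8} \cdot \frac{1}{10} \cdot 61 + 32\right) = 21 \left(\frac{183}{40} + 32\right) = 21 \cdot \frac{1463}{40} = \frac{30723}{40}$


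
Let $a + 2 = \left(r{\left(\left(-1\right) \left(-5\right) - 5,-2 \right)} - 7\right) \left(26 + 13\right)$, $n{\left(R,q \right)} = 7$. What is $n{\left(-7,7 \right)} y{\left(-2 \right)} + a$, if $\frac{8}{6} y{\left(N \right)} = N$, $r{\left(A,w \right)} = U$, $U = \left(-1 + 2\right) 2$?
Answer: $- \frac{415}{2} \approx -207.5$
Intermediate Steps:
$U = 2$ ($U = 1 \cdot 2 = 2$)
$r{\left(A,w \right)} = 2$
$y{\left(N \right)} = \frac{3 N}{4}$
$a = -197$ ($a = -2 + \left(2 - 7\right) \left(26 + 13\right) = -2 - 195 = -197$)
$n{\left(-7,7 \right)} y{\left(-2 \right)} + a = 7 \cdot \frac{3}{4} \left(-2\right) - 197 = 7 \left(- \frac{3}{2}\right) - 197 = - \frac{21}{2} - 197 = - \frac{415}{2}$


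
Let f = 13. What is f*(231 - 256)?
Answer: -325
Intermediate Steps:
f*(231 - 256) = 13*(231 - 256) = 13*(-25) = -325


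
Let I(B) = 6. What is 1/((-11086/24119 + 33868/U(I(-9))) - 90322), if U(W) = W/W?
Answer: -24119/1361625112 ≈ -1.7713e-5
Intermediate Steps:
U(W) = 1
1/((-11086/24119 + 33868/U(I(-9))) - 90322) = 1/((-11086/24119 + 33868/1) - 90322) = 1/((-11086*1/24119 + 33868*1) - 90322) = 1/((-11086/24119 + 33868) - 90322) = 1/(816851206/24119 - 90322) = 1/(-1361625112/24119) = -24119/1361625112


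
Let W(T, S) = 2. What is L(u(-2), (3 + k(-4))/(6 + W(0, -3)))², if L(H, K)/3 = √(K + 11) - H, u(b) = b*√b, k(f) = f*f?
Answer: 387/8 + 18*I*√107 ≈ 48.375 + 186.19*I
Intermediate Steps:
k(f) = f²
u(b) = b^(3/2)
L(H, K) = -3*H + 3*√(11 + K) (L(H, K) = 3*(√(K + 11) - H) = 3*(√(11 + K) - H) = -3*H + 3*√(11 + K))
L(u(-2), (3 + k(-4))/(6 + W(0, -3)))² = (-(-6)*I*√2 + 3*√(11 + (3 + (-4)²)/(6 + 2)))² = (-(-6)*I*√2 + 3*√(11 + (3 + 16)/8))² = (6*I*√2 + 3*√(11 + 19*(⅛)))² = (6*I*√2 + 3*√(11 + 19/8))² = (6*I*√2 + 3*√(107/8))² = (6*I*√2 + 3*(√214/4))² = (6*I*√2 + 3*√214/4)² = (3*√214/4 + 6*I*√2)²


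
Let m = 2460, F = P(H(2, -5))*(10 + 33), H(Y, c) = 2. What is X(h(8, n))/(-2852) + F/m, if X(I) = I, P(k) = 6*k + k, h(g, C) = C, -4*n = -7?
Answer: 1712599/7015920 ≈ 0.24410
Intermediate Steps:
n = 7/4 (n = -¼*(-7) = 7/4 ≈ 1.7500)
P(k) = 7*k
F = 602 (F = (7*2)*(10 + 33) = 14*43 = 602)
X(h(8, n))/(-2852) + F/m = (7/4)/(-2852) + 602/2460 = (7/4)*(-1/2852) + 602*(1/2460) = -7/11408 + 301/1230 = 1712599/7015920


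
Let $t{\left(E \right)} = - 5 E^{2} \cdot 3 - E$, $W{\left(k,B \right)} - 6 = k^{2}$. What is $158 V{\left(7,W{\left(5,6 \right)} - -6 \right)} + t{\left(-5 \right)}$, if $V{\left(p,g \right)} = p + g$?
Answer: $6582$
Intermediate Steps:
$W{\left(k,B \right)} = 6 + k^{2}$
$t{\left(E \right)} = - E - 15 E^{2}$ ($t{\left(E \right)} = - 15 E^{2} - E = - E - 15 E^{2}$)
$V{\left(p,g \right)} = g + p$
$158 V{\left(7,W{\left(5,6 \right)} - -6 \right)} + t{\left(-5 \right)} = 158 \left(\left(\left(6 + 5^{2}\right) - -6\right) + 7\right) - - 5 \left(1 + 15 \left(-5\right)\right) = 158 \left(\left(\left(6 + 25\right) + 6\right) + 7\right) - - 5 \left(1 - 75\right) = 158 \left(\left(31 + 6\right) + 7\right) - \left(-5\right) \left(-74\right) = 158 \left(37 + 7\right) - 370 = 158 \cdot 44 - 370 = 6952 - 370 = 6582$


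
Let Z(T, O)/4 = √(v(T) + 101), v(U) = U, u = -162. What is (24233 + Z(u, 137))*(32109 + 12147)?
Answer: 1072455648 + 177024*I*√61 ≈ 1.0725e+9 + 1.3826e+6*I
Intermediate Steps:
Z(T, O) = 4*√(101 + T) (Z(T, O) = 4*√(T + 101) = 4*√(101 + T))
(24233 + Z(u, 137))*(32109 + 12147) = (24233 + 4*√(101 - 162))*(32109 + 12147) = (24233 + 4*√(-61))*44256 = (24233 + 4*(I*√61))*44256 = (24233 + 4*I*√61)*44256 = 1072455648 + 177024*I*√61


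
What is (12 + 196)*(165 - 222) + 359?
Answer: -11497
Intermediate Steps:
(12 + 196)*(165 - 222) + 359 = 208*(-57) + 359 = -11856 + 359 = -11497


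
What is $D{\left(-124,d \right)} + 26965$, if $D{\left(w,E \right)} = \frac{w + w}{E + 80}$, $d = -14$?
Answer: $\frac{889721}{33} \approx 26961.0$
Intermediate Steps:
$D{\left(w,E \right)} = \frac{2 w}{80 + E}$
$D{\left(-124,d \right)} + 26965 = 2 \left(-124\right) \frac{1}{80 - 14} + 26965 = 2 \left(-124\right) \frac{1}{66} + 26965 = - \frac{124}{33} + 26965 = \frac{889721}{33}$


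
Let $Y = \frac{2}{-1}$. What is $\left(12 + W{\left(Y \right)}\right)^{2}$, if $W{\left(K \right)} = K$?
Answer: $100$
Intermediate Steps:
$Y = -2$ ($Y = 2 \left(-1\right) = -2$)
$\left(12 + W{\left(Y \right)}\right)^{2} = \left(12 - 2\right)^{2} = 10^{2} = 100$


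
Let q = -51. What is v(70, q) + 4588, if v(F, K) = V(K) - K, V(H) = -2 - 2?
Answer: 4635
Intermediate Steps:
V(H) = -4
v(F, K) = -4 - K
v(70, q) + 4588 = (-4 - 1*(-51)) + 4588 = (-4 + 51) + 4588 = 47 + 4588 = 4635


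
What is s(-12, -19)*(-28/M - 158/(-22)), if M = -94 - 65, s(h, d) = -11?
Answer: -12869/159 ≈ -80.937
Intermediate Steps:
M = -159
s(-12, -19)*(-28/M - 158/(-22)) = -11*(-28/(-159) - 158/(-22)) = -11*(-28*(-1/159) - 158*(-1/22)) = -11*(28/159 + 79/11) = -11*12869/1749 = -12869/159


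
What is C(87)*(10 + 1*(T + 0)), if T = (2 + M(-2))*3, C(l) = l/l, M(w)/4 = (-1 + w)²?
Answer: 124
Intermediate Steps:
M(w) = 4*(-1 + w)²
C(l) = 1
T = 114 (T = (2 + 4*(-1 - 2)²)*3 = (2 + 4*(-3)²)*3 = (2 + 4*9)*3 = (2 + 36)*3 = 38*3 = 114)
C(87)*(10 + 1*(T + 0)) = 1*(10 + 1*(114 + 0)) = 1*(10 + 1*114) = 1*(10 + 114) = 1*124 = 124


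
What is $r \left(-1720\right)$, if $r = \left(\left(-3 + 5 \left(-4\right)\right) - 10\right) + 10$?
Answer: $39560$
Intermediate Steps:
$r = -23$ ($r = \left(\left(-3 - 20\right) - 10\right) + 10 = \left(-23 - 10\right) + 10 = -33 + 10 = -23$)
$r \left(-1720\right) = \left(-23\right) \left(-1720\right) = 39560$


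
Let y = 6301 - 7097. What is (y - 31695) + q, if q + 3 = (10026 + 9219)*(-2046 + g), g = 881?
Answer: -22452919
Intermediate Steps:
y = -796
q = -22420428 (q = -3 + (10026 + 9219)*(-2046 + 881) = -3 + 19245*(-1165) = -3 - 22420425 = -22420428)
(y - 31695) + q = (-796 - 31695) - 22420428 = -32491 - 22420428 = -22452919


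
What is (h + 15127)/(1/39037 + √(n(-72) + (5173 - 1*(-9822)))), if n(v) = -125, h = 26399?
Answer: -1621050462/22660205177029 + 63280946885094*√14870/22660205177029 ≈ 340.54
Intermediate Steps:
(h + 15127)/(1/39037 + √(n(-72) + (5173 - 1*(-9822)))) = (26399 + 15127)/(1/39037 + √(-125 + (5173 - 1*(-9822)))) = 41526/(1/39037 + √(-125 + (5173 + 9822))) = 41526/(1/39037 + √(-125 + 14995)) = 41526/(1/39037 + √14870)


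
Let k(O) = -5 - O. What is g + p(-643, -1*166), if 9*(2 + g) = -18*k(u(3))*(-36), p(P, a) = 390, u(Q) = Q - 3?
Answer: 28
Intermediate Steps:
u(Q) = -3 + Q
g = -362 (g = -2 + (-18*(-5 - (-3 + 3))*(-36))/9 = -2 + (-18*(-5 - 1*0)*(-36))/9 = -2 + (-18*(-5 + 0)*(-36))/9 = -2 + (-18*(-5)*(-36))/9 = -2 + (90*(-36))/9 = -2 + (⅑)*(-3240) = -2 - 360 = -362)
g + p(-643, -1*166) = -362 + 390 = 28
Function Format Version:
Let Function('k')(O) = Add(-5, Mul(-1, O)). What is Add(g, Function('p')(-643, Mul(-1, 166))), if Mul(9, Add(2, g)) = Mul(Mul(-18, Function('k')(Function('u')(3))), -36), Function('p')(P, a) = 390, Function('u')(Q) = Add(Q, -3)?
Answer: 28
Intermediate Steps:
Function('u')(Q) = Add(-3, Q)
g = -362 (g = Add(-2, Mul(Rational(1, 9), Mul(Mul(-18, Add(-5, Mul(-1, Add(-3, 3)))), -36))) = Add(-2, Mul(Rational(1, 9), Mul(Mul(-18, Add(-5, Mul(-1, 0))), -36))) = Add(-2, Mul(Rational(1, 9), Mul(Mul(-18, Add(-5, 0)), -36))) = Add(-2, Mul(Rational(1, 9), Mul(Mul(-18, -5), -36))) = Add(-2, Mul(Rational(1, 9), Mul(90, -36))) = Add(-2, Mul(Rational(1, 9), -3240)) = Add(-2, -360) = -362)
Add(g, Function('p')(-643, Mul(-1, 166))) = Add(-362, 390) = 28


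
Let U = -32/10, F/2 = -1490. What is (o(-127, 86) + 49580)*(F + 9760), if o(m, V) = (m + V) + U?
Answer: 335852724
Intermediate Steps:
F = -2980 (F = 2*(-1490) = -2980)
U = -16/5 (U = -32*1/10 = -16/5 ≈ -3.2000)
o(m, V) = -16/5 + V + m (o(m, V) = (m + V) - 16/5 = (V + m) - 16/5 = -16/5 + V + m)
(o(-127, 86) + 49580)*(F + 9760) = ((-16/5 + 86 - 127) + 49580)*(-2980 + 9760) = (-221/5 + 49580)*6780 = (247679/5)*6780 = 335852724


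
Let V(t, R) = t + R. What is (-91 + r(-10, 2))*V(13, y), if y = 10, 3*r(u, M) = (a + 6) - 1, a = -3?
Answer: -6233/3 ≈ -2077.7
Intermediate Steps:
r(u, M) = ⅔ (r(u, M) = ((-3 + 6) - 1)/3 = (3 - 1)/3 = (⅓)*2 = ⅔)
V(t, R) = R + t
(-91 + r(-10, 2))*V(13, y) = (-91 + ⅔)*(10 + 13) = -271/3*23 = -6233/3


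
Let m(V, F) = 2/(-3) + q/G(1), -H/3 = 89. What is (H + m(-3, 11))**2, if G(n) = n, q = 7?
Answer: 611524/9 ≈ 67947.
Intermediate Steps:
H = -267 (H = -3*89 = -267)
m(V, F) = 19/3 (m(V, F) = 2/(-3) + 7/1 = 2*(-1/3) + 7*1 = -2/3 + 7 = 19/3)
(H + m(-3, 11))**2 = (-267 + 19/3)**2 = (-782/3)**2 = 611524/9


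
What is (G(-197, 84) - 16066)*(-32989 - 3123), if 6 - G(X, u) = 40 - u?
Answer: 578369792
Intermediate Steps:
G(X, u) = -34 + u (G(X, u) = 6 - (40 - u) = 6 + (-40 + u) = -34 + u)
(G(-197, 84) - 16066)*(-32989 - 3123) = ((-34 + 84) - 16066)*(-32989 - 3123) = (50 - 16066)*(-36112) = -16016*(-36112) = 578369792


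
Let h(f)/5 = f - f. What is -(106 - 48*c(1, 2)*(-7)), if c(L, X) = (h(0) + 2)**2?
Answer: -1450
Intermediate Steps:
h(f) = 0 (h(f) = 5*(f - f) = 5*0 = 0)
c(L, X) = 4 (c(L, X) = (0 + 2)**2 = 2**2 = 4)
-(106 - 48*c(1, 2)*(-7)) = -(106 - 192*(-7)) = -(106 - 48*(-28)) = -(106 + 1344) = -1*1450 = -1450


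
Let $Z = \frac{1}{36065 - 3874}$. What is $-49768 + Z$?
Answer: $- \frac{1602081687}{32191} \approx -49768.0$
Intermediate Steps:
$Z = \frac{1}{32191} \approx 3.1065 \cdot 10^{-5}$
$-49768 + Z = -49768 + \frac{1}{32191} = - \frac{1602081687}{32191}$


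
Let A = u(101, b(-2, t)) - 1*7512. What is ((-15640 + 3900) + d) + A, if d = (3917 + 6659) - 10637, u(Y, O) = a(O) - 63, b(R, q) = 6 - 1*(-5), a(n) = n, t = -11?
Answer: -19365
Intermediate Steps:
b(R, q) = 11 (b(R, q) = 6 + 5 = 11)
u(Y, O) = -63 + O (u(Y, O) = O - 63 = -63 + O)
A = -7564 (A = (-63 + 11) - 1*7512 = -52 - 7512 = -7564)
d = -61 (d = 10576 - 10637 = -61)
((-15640 + 3900) + d) + A = ((-15640 + 3900) - 61) - 7564 = (-11740 - 61) - 7564 = -11801 - 7564 = -19365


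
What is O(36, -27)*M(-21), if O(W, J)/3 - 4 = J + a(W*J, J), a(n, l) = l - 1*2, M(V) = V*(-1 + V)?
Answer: -72072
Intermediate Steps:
a(n, l) = -2 + l (a(n, l) = l - 2 = -2 + l)
O(W, J) = 6 + 6*J (O(W, J) = 12 + 3*(J + (-2 + J)) = 12 + 3*(-2 + 2*J) = 12 + (-6 + 6*J) = 6 + 6*J)
O(36, -27)*M(-21) = (6 + 6*(-27))*(-21*(-1 - 21)) = (6 - 162)*(-21*(-22)) = -156*462 = -72072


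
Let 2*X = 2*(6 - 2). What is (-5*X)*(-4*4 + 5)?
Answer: 220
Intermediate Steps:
X = 4 (X = (2*(6 - 2))/2 = (2*4)/2 = (1/2)*8 = 4)
(-5*X)*(-4*4 + 5) = (-5*4)*(-4*4 + 5) = -20*(-16 + 5) = -20*(-11) = 220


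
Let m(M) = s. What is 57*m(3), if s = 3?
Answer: 171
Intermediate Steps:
m(M) = 3
57*m(3) = 57*3 = 171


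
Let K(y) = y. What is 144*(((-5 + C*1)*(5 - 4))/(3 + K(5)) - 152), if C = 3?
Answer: -21924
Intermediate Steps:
144*(((-5 + C*1)*(5 - 4))/(3 + K(5)) - 152) = 144*(((-5 + 3*1)*(5 - 4))/(3 + 5) - 152) = 144*(((-5 + 3)*1)/8 - 152) = 144*(-2*1*(⅛) - 152) = 144*(-2*⅛ - 152) = 144*(-¼ - 152) = 144*(-609/4) = -21924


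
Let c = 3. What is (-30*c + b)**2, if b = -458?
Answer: 300304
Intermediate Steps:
(-30*c + b)**2 = (-30*3 - 458)**2 = (-90 - 458)**2 = (-548)**2 = 300304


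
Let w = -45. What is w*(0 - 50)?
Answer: 2250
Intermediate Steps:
w*(0 - 50) = -45*(0 - 50) = -45*(-50) = 2250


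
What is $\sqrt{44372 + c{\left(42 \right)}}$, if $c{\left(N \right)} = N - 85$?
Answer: $\sqrt{44329} \approx 210.54$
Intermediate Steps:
$c{\left(N \right)} = -85 + N$ ($c{\left(N \right)} = N - 85 = -85 + N$)
$\sqrt{44372 + c{\left(42 \right)}} = \sqrt{44372 + \left(-85 + 42\right)} = \sqrt{44372 - 43} = \sqrt{44329}$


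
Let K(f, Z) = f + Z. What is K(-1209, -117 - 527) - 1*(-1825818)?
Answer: 1823965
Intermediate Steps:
K(f, Z) = Z + f
K(-1209, -117 - 527) - 1*(-1825818) = ((-117 - 527) - 1209) - 1*(-1825818) = (-644 - 1209) + 1825818 = -1853 + 1825818 = 1823965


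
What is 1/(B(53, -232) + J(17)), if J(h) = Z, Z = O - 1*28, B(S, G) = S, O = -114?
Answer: -1/89 ≈ -0.011236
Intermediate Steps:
Z = -142 (Z = -114 - 1*28 = -114 - 28 = -142)
J(h) = -142
1/(B(53, -232) + J(17)) = 1/(53 - 142) = 1/(-89) = -1/89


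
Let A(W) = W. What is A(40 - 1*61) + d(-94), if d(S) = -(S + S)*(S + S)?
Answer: -35365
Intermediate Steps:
d(S) = -4*S² (d(S) = -2*S*2*S = -4*S²)
A(40 - 1*61) + d(-94) = (40 - 1*61) - 4*(-94)² = (40 - 61) - 4*8836 = -21 - 35344 = -35365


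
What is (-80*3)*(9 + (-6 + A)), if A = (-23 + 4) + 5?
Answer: 2640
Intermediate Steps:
A = -14 (A = -19 + 5 = -14)
(-80*3)*(9 + (-6 + A)) = (-80*3)*(9 + (-6 - 14)) = -240*(9 - 20) = -240*(-11) = 2640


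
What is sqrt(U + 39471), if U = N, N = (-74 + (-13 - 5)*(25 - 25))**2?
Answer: sqrt(44947) ≈ 212.01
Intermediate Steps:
N = 5476 (N = (-74 - 18*0)**2 = (-74 + 0)**2 = (-74)**2 = 5476)
U = 5476
sqrt(U + 39471) = sqrt(5476 + 39471) = sqrt(44947)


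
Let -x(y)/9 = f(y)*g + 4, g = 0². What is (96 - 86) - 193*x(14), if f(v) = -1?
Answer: 6958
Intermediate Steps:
g = 0
x(y) = -36 (x(y) = -9*(-1*0 + 4) = -9*(0 + 4) = -9*4 = -36)
(96 - 86) - 193*x(14) = (96 - 86) - 193*(-36) = 10 + 6948 = 6958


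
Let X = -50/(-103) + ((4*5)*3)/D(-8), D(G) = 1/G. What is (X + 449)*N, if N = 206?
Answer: -6286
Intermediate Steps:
X = -49390/103 (X = -50/(-103) + ((4*5)*3)/(1/(-8)) = -50*(-1/103) + (20*3)/(-⅛) = 50/103 + 60*(-8) = 50/103 - 480 = -49390/103 ≈ -479.51)
(X + 449)*N = (-49390/103 + 449)*206 = -3143/103*206 = -6286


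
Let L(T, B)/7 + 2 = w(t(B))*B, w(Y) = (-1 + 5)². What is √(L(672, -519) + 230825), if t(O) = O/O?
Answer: 3*√19187 ≈ 415.55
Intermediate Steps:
t(O) = 1
w(Y) = 16 (w(Y) = 4² = 16)
L(T, B) = -14 + 112*B (L(T, B) = -14 + 7*(16*B) = -14 + 112*B)
√(L(672, -519) + 230825) = √((-14 + 112*(-519)) + 230825) = √((-14 - 58128) + 230825) = √(-58142 + 230825) = √172683 = 3*√19187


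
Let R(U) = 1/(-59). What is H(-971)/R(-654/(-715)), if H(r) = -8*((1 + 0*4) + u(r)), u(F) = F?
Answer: -457840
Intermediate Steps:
R(U) = -1/59
H(r) = -8 - 8*r (H(r) = -8*((1 + 0*4) + r) = -8*((1 + 0) + r) = -8*(1 + r) = -8 - 8*r)
H(-971)/R(-654/(-715)) = (-8 - 8*(-971))/(-1/59) = (-8 + 7768)*(-59) = 7760*(-59) = -457840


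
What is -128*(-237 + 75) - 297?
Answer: 20439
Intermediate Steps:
-128*(-237 + 75) - 297 = -128*(-162) - 297 = 20736 - 297 = 20439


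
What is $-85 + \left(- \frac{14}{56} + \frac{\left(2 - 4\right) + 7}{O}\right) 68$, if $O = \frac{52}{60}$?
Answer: $\frac{3774}{13} \approx 290.31$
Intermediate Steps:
$O = \frac{13}{15}$ ($O = 52 \cdot \frac{1}{60} = \frac{13}{15} \approx 0.86667$)
$-85 + \left(- \frac{14}{56} + \frac{\left(2 - 4\right) + 7}{O}\right) 68 = -85 + \left(- \frac{14}{56} + \frac{\left(2 - 4\right) + 7}{\frac{13}{15}}\right) 68 = -85 + \left(\left(-14\right) \frac{1}{56} + \left(-2 + 7\right) \frac{15}{13}\right) 68 = -85 + \left(- \frac{1}{4} + 5 \cdot \frac{15}{13}\right) 68 = -85 + \left(- \frac{1}{4} + \frac{75}{13}\right) 68 = -85 + \frac{287}{52} \cdot 68 = -85 + \frac{4879}{13} = \frac{3774}{13}$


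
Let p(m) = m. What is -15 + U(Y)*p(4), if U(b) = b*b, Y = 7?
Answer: 181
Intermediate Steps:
U(b) = b²
-15 + U(Y)*p(4) = -15 + 7²*4 = -15 + 49*4 = -15 + 196 = 181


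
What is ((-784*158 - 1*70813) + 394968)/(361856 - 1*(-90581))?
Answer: 200283/452437 ≈ 0.44268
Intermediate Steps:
((-784*158 - 1*70813) + 394968)/(361856 - 1*(-90581)) = ((-123872 - 70813) + 394968)/(361856 + 90581) = (-194685 + 394968)/452437 = 200283*(1/452437) = 200283/452437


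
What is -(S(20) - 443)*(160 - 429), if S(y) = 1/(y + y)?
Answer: -4766411/40 ≈ -1.1916e+5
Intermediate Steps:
S(y) = 1/(2*y)
-(S(20) - 443)*(160 - 429) = -((½)/20 - 443)*(160 - 429) = -((½)*(1/20) - 443)*(-269) = -(1/40 - 443)*(-269) = -(-17719)*(-269)/40 = -1*4766411/40 = -4766411/40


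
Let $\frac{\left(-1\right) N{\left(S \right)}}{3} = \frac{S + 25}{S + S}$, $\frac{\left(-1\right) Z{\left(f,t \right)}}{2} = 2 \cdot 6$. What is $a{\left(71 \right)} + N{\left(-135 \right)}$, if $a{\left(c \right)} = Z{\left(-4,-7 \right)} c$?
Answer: $- \frac{15347}{9} \approx -1705.2$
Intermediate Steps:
$Z{\left(f,t \right)} = -24$ ($Z{\left(f,t \right)} = - 2 \cdot 2 \cdot 6 = \left(-2\right) 12 = -24$)
$N{\left(S \right)} = - \frac{3 \left(25 + S\right)}{2 S}$ ($N{\left(S \right)} = - 3 \frac{S + 25}{S + S} = - 3 \frac{25 + S}{2 S} = - \frac{3 \left(25 + S\right)}{2 S}$)
$a{\left(c \right)} = - 24 c$
$a{\left(71 \right)} + N{\left(-135 \right)} = \left(-24\right) 71 + \frac{3 \left(-25 - -135\right)}{2 \left(-135\right)} = -1704 + \frac{3}{2} \left(- \frac{1}{135}\right) \left(-25 + 135\right) = -1704 + \frac{3}{2} \left(- \frac{1}{135}\right) 110 = -1704 - \frac{11}{9} = - \frac{15347}{9}$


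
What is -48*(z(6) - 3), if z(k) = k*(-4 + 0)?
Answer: 1296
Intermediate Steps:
z(k) = -4*k (z(k) = k*(-4) = -4*k)
-48*(z(6) - 3) = -48*(-4*6 - 3) = -48*(-24 - 3) = -48*(-27) = 1296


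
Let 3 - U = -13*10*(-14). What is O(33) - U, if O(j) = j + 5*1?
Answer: 1855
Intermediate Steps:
U = -1817 (U = 3 - (-13*10)*(-14) = 3 - (-130)*(-14) = 3 - 1*1820 = 3 - 1820 = -1817)
O(j) = 5 + j (O(j) = j + 5 = 5 + j)
O(33) - U = (5 + 33) - 1*(-1817) = 38 + 1817 = 1855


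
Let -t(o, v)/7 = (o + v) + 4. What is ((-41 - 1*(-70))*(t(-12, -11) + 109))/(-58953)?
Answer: -7018/58953 ≈ -0.11904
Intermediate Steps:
t(o, v) = -28 - 7*o - 7*v (t(o, v) = -7*((o + v) + 4) = -7*(4 + o + v) = -28 - 7*o - 7*v)
((-41 - 1*(-70))*(t(-12, -11) + 109))/(-58953) = ((-41 - 1*(-70))*((-28 - 7*(-12) - 7*(-11)) + 109))/(-58953) = ((-41 + 70)*((-28 + 84 + 77) + 109))*(-1/58953) = (29*(133 + 109))*(-1/58953) = (29*242)*(-1/58953) = 7018*(-1/58953) = -7018/58953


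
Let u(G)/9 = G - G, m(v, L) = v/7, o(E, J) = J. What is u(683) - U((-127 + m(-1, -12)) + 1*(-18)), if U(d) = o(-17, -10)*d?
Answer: -10160/7 ≈ -1451.4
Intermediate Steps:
m(v, L) = v/7 (m(v, L) = v*(⅐) = v/7)
u(G) = 0 (u(G) = 9*(G - G) = 9*0 = 0)
U(d) = -10*d
u(683) - U((-127 + m(-1, -12)) + 1*(-18)) = 0 - (-10)*((-127 + (⅐)*(-1)) + 1*(-18)) = 0 - (-10)*((-127 - ⅐) - 18) = 0 - (-10)*(-890/7 - 18) = 0 - (-10)*(-1016)/7 = 0 - 1*10160/7 = 0 - 10160/7 = -10160/7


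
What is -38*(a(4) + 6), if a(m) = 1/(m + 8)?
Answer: -1387/6 ≈ -231.17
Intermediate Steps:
a(m) = 1/(8 + m)
-38*(a(4) + 6) = -38*(1/(8 + 4) + 6) = -38*(1/12 + 6) = -38*73/12 = -1387/6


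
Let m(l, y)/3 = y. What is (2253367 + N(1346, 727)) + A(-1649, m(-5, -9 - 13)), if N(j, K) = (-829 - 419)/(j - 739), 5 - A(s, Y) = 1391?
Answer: 1366951219/607 ≈ 2.2520e+6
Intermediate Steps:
m(l, y) = 3*y
A(s, Y) = -1386 (A(s, Y) = 5 - 1*1391 = 5 - 1391 = -1386)
N(j, K) = -1248/(-739 + j)
(2253367 + N(1346, 727)) + A(-1649, m(-5, -9 - 13)) = (2253367 - 1248/(-739 + 1346)) - 1386 = (2253367 - 1248/607) - 1386 = 1367792521/607 - 1386 = 1366951219/607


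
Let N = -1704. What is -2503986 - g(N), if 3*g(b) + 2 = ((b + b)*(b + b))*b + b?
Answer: 19783536404/3 ≈ 6.5945e+9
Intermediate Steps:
g(b) = -2/3 + b/3 + 4*b**3/3 (g(b) = -2/3 + (((b + b)*(b + b))*b + b)/3 = -2/3 + (((2*b)*(2*b))*b + b)/3 = -2/3 + ((4*b**2)*b + b)/3 = -2/3 + (4*b**3 + b)/3 = -2/3 + (b + 4*b**3)/3 = -2/3 + (b/3 + 4*b**3/3) = -2/3 + b/3 + 4*b**3/3)
-2503986 - g(N) = -2503986 - (-2/3 + (1/3)*(-1704) + (4/3)*(-1704)**3) = -2503986 - (-2/3 - 568 + (4/3)*(-4947761664)) = -2503986 - (-2/3 - 568 - 6597015552) = -2503986 - 1*(-19791048362/3) = -2503986 + 19791048362/3 = 19783536404/3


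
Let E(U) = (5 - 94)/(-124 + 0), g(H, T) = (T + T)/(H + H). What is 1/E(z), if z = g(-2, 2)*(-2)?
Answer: 124/89 ≈ 1.3933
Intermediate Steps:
g(H, T) = T/H (g(H, T) = (2*T)/((2*H)) = (2*T)*(1/(2*H)) = T/H)
z = 2 (z = (2/(-2))*(-2) = (2*(-½))*(-2) = -1*(-2) = 2)
E(U) = 89/124 (E(U) = -89/(-124) = -89*(-1/124) = 89/124)
1/E(z) = 1/(89/124) = 124/89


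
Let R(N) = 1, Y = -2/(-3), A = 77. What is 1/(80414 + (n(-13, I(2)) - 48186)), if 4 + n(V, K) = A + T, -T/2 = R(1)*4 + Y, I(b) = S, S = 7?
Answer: 3/96875 ≈ 3.0968e-5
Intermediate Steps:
Y = ⅔ (Y = -2*(-⅓) = ⅔ ≈ 0.66667)
I(b) = 7
T = -28/3 (T = -2*(1*4 + ⅔) = -2*(4 + ⅔) = -2*14/3 = -28/3 ≈ -9.3333)
n(V, K) = 191/3 (n(V, K) = -4 + (77 - 28/3) = -4 + 203/3 = 191/3)
1/(80414 + (n(-13, I(2)) - 48186)) = 1/(80414 + (191/3 - 48186)) = 1/(80414 - 144367/3) = 1/(96875/3) = 3/96875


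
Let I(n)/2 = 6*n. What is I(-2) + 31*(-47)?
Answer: -1481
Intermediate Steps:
I(n) = 12*n (I(n) = 2*(6*n) = 12*n)
I(-2) + 31*(-47) = 12*(-2) + 31*(-47) = -24 - 1457 = -1481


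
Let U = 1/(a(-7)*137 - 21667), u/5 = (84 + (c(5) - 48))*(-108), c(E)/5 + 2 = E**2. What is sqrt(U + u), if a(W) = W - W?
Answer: I*sqrt(38279677830727)/21667 ≈ 285.55*I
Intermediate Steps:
a(W) = 0
c(E) = -10 + 5*E**2
u = -81540 (u = 5*((84 + ((-10 + 5*5**2) - 48))*(-108)) = 5*((84 + ((-10 + 5*25) - 48))*(-108)) = 5*((84 + ((-10 + 125) - 48))*(-108)) = 5*((84 + (115 - 48))*(-108)) = 5*((84 + 67)*(-108)) = 5*(151*(-108)) = 5*(-16308) = -81540)
U = -1/21667 (U = 1/(0*137 - 21667) = 1/(0 - 21667) = 1/(-21667) = -1/21667 ≈ -4.6153e-5)
sqrt(U + u) = sqrt(-1/21667 - 81540) = sqrt(-1766727181/21667) = I*sqrt(38279677830727)/21667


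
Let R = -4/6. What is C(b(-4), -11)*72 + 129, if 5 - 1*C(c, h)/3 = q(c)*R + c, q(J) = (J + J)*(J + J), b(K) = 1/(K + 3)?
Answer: 2001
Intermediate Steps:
b(K) = 1/(3 + K)
R = -⅔ (R = -4*⅙ = -⅔ ≈ -0.66667)
q(J) = 4*J² (q(J) = (2*J)*(2*J) = 4*J²)
C(c, h) = 15 - 3*c + 8*c² (C(c, h) = 15 - 3*((4*c²)*(-⅔) + c) = 15 - 3*(-8*c²/3 + c) = 15 - 3*(c - 8*c²/3) = 15 + (-3*c + 8*c²) = 15 - 3*c + 8*c²)
C(b(-4), -11)*72 + 129 = (15 - 3/(3 - 4) + 8*(1/(3 - 4))²)*72 + 129 = (15 - 3/(-1) + 8*(1/(-1))²)*72 + 129 = (15 - 3*(-1) + 8*(-1)²)*72 + 129 = (15 + 3 + 8*1)*72 + 129 = (15 + 3 + 8)*72 + 129 = 26*72 + 129 = 1872 + 129 = 2001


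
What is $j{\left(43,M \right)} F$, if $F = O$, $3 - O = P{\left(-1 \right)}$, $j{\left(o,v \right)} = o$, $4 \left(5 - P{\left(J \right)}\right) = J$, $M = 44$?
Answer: $- \frac{387}{4} \approx -96.75$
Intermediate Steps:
$P{\left(J \right)} = 5 - \frac{J}{4}$
$O = - \frac{9}{4}$ ($O = 3 - \left(5 - - \frac{1}{4}\right) = 3 - \left(5 + \frac{1}{4}\right) = 3 - \frac{21}{4} = - \frac{9}{4} \approx -2.25$)
$F = - \frac{9}{4} \approx -2.25$
$j{\left(43,M \right)} F = 43 \left(- \frac{9}{4}\right) = - \frac{387}{4}$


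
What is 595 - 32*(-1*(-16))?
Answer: 83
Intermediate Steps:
595 - 32*(-1*(-16)) = 595 - 32*16 = 595 - 1*512 = 595 - 512 = 83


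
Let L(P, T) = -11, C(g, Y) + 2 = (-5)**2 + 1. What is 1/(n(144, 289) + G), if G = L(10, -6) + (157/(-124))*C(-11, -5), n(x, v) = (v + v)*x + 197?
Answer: 31/2585016 ≈ 1.1992e-5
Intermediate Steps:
C(g, Y) = 24 (C(g, Y) = -2 + ((-5)**2 + 1) = -2 + (25 + 1) = -2 + 26 = 24)
n(x, v) = 197 + 2*v*x (n(x, v) = (2*v)*x + 197 = 2*v*x + 197 = 197 + 2*v*x)
G = -1283/31 (G = -11 + (157/(-124))*24 = -11 + (157*(-1/124))*24 = -11 - 157/124*24 = -11 - 942/31 = -1283/31 ≈ -41.387)
1/(n(144, 289) + G) = 1/((197 + 2*289*144) - 1283/31) = 1/((197 + 83232) - 1283/31) = 1/(83429 - 1283/31) = 1/(2585016/31) = 31/2585016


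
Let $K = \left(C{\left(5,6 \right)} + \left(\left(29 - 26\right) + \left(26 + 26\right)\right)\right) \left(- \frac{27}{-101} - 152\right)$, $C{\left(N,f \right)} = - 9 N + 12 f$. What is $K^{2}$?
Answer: $\frac{1579169222500}{10201} \approx 1.5481 \cdot 10^{8}$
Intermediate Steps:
$K = - \frac{1256650}{101}$ ($K = \left(\left(\left(-9\right) 5 + 12 \cdot 6\right) + \left(\left(29 - 26\right) + \left(26 + 26\right)\right)\right) \left(- \frac{27}{-101} - 152\right) = \left(\left(-45 + 72\right) + \left(3 + 52\right)\right) \left(\left(-27\right) \left(- \frac{1}{101}\right) - 152\right) = \left(27 + 55\right) \left(\frac{27}{101} - 152\right) = 82 \left(- \frac{15325}{101}\right) = - \frac{1256650}{101} \approx -12442.0$)
$K^{2} = \left(- \frac{1256650}{101}\right)^{2} = \frac{1579169222500}{10201}$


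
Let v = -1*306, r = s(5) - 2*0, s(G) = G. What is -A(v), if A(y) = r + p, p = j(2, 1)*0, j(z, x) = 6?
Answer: -5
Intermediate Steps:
r = 5 (r = 5 - 2*0 = 5 + 0 = 5)
v = -306
p = 0 (p = 6*0 = 0)
A(y) = 5 (A(y) = 5 + 0 = 5)
-A(v) = -1*5 = -5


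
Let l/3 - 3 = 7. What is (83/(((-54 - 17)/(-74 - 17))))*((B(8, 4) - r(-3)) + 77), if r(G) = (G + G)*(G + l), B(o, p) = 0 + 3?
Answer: 1827826/71 ≈ 25744.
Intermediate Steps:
l = 30 (l = 9 + 3*7 = 9 + 21 = 30)
B(o, p) = 3
r(G) = 2*G*(30 + G) (r(G) = (G + G)*(G + 30) = (2*G)*(30 + G) = 2*G*(30 + G))
(83/(((-54 - 17)/(-74 - 17))))*((B(8, 4) - r(-3)) + 77) = (83/(((-54 - 17)/(-74 - 17))))*((3 - 2*(-3)*(30 - 3)) + 77) = (83/((-71/(-91))))*((3 - 2*(-3)*27) + 77) = (83/((-71*(-1/91))))*((3 - 1*(-162)) + 77) = (83/(71/91))*((3 + 162) + 77) = (83*(91/71))*(165 + 77) = (7553/71)*242 = 1827826/71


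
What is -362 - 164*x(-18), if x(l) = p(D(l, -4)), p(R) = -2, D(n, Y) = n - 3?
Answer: -34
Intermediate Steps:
D(n, Y) = -3 + n
x(l) = -2
-362 - 164*x(-18) = -362 - 164*(-2) = -362 + 328 = -34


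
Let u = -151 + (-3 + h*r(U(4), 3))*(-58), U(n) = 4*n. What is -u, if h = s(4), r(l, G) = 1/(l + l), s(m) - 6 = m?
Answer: -39/8 ≈ -4.8750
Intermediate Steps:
s(m) = 6 + m
r(l, G) = 1/(2*l)
h = 10 (h = 6 + 4 = 10)
u = 39/8 (u = -151 + (-3 + 10*(1/(2*((4*4)))))*(-58) = -151 + (-3 + 10*((½)/16))*(-58) = -151 + (-3 + 10*((½)*(1/16)))*(-58) = -151 + (-3 + 10*(1/32))*(-58) = -151 + (-3 + 5/16)*(-58) = -151 - 43/16*(-58) = -151 + 1247/8 = 39/8 ≈ 4.8750)
-u = -1*39/8 = -39/8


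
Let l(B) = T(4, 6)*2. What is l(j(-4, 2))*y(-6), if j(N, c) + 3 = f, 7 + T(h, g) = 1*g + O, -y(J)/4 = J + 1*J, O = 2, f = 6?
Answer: 96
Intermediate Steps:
y(J) = -8*J (y(J) = -4*(J + 1*J) = -4*(J + J) = -8*J)
T(h, g) = -5 + g (T(h, g) = -7 + (1*g + 2) = -7 + (g + 2) = -7 + (2 + g) = -5 + g)
j(N, c) = 3 (j(N, c) = -3 + 6 = 3)
l(B) = 2 (l(B) = (-5 + 6)*2 = 1*2 = 2)
l(j(-4, 2))*y(-6) = 2*(-8*(-6)) = 2*48 = 96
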